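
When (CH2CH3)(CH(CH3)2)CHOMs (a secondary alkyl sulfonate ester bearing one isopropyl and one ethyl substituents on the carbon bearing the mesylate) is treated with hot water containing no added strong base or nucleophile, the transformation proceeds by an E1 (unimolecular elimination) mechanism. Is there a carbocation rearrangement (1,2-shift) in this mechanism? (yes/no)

The first-formed carbocation is secondary.
The adjacent isopropyl carbon already bears 2 other carbon substituents and has a hydrogen to migrate; after a 1,2-hydride shift from that carbon the positive charge sits on a tertiary centre.
Tertiary is more stable than secondary, so the shift occurs.

yes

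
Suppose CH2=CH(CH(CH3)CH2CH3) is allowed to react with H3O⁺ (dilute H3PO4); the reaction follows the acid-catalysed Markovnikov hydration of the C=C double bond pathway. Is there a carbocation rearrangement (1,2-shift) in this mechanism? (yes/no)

The first-formed carbocation is secondary.
The adjacent sec-butyl carbon already bears 2 other carbon substituents and has a hydrogen to migrate; after a 1,2-hydride shift from that carbon the positive charge sits on a tertiary centre.
Tertiary is more stable than secondary, so the shift occurs.

yes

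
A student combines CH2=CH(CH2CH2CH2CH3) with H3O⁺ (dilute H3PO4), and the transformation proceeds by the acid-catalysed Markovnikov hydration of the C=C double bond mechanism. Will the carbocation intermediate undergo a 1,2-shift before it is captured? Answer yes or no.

The first-formed carbocation is secondary.
No single 1,2-shift to an adjacent carbon would produce a more-substituted cation than the one already present, so no rearrangement occurs.

no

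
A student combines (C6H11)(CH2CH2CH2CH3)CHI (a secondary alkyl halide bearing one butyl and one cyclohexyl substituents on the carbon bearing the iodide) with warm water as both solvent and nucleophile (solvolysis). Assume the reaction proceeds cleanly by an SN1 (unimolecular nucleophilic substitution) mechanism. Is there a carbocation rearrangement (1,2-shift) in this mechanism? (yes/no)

The first-formed carbocation is secondary.
The adjacent cyclohexyl carbon already bears 2 other carbon substituents and has a hydrogen to migrate; after a 1,2-hydride shift from that carbon the positive charge sits on a tertiary centre.
Tertiary is more stable than secondary, so the shift occurs.

yes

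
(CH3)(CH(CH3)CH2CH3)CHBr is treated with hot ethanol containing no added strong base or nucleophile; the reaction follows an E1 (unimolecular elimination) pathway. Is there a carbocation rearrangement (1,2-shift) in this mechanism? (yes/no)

yes

The first-formed carbocation is secondary.
The adjacent sec-butyl carbon already bears 2 other carbon substituents and has a hydrogen to migrate; after a 1,2-hydride shift from that carbon the positive charge sits on a tertiary centre.
Tertiary is more stable than secondary, so the shift occurs.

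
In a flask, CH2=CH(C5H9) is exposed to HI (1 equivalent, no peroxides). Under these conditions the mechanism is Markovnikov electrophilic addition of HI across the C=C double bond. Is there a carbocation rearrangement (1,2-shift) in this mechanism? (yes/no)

yes

The first-formed carbocation is secondary.
The adjacent cyclopentyl carbon already bears 2 other carbon substituents and has a hydrogen to migrate; after a 1,2-hydride shift from that carbon the positive charge sits on a tertiary centre.
Tertiary is more stable than secondary, so the shift occurs.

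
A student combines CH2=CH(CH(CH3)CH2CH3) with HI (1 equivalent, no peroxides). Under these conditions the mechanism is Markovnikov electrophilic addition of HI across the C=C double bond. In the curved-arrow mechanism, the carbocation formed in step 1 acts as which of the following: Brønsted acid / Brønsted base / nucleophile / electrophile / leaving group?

Step 3: I⁻ captures the cation: a lone pair on I⁻ fills the empty p orbital, producing the alkyl halide product.
The carbocation formed in step 1 accepts an electron pair into an empty or π* orbital — it is the electrophile.

electrophile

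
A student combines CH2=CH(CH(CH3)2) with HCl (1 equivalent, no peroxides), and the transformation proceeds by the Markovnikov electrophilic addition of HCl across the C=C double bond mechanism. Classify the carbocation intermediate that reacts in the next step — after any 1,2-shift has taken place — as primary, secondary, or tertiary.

tertiary

Step 1: Protonation of the alkene by HCl: the π bond acts as the nucleophile and picks up H⁺, giving the more stable (Markovnikov) secondary carbocation. The H–Cl bond breaks heterolytically, releasing Cl⁻.
Step 2: Carbocation rearrangement: a 1,2-hydride shift from the adjacent isopropyl carbon converts the initially-formed secondary cation into the more stable tertiary cation.
The cation rearranges from secondary to tertiary via a 1,2-hydride shift from the adjacent isopropyl carbon; the tertiary cation is what reacts next.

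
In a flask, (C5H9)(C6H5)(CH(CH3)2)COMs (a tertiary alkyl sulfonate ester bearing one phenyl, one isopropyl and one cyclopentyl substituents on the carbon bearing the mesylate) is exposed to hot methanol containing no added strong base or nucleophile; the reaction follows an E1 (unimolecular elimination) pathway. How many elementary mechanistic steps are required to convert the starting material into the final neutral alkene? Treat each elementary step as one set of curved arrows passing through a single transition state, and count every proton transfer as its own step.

Step 1: Unassisted departure of MsO⁻ (taking the C–O bonding pair) generates a tertiary carbocation.
(No 1,2-shift: no single shift to an adjacent carbon would give a more stable cation.)
Step 2: A weak base (a methanol molecule from the solvent) removes a proton from a carbon adjacent to the cationic centre; the electrons of that C–H bond become the new π(C=C) bond, giving the alkene.
Total: 2 elementary steps.

2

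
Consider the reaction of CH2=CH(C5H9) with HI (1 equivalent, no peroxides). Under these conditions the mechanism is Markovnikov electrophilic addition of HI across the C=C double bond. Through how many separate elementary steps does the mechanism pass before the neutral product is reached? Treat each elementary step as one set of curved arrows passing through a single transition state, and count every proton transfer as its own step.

Step 1: The π electrons of the C=C bond attack a proton of HI; Markovnikov addition places the new C–H on the less-substituted alkene carbon, so the positive charge ends up on the more-substituted carbon — a secondary carbocation. The H–I bond breaks heterolytically, releasing I⁻.
Step 2: A hydride (H with its bonding pair) migrates from the adjacent cyclopentyl carbon to the cationic centre — a 1,2-hydride shift — upgrading the secondary cation to a tertiary one.
Step 3: Nucleophilic attack by I⁻ on the carbocation completes the addition, giving R–I.
Total: 3 elementary steps.

3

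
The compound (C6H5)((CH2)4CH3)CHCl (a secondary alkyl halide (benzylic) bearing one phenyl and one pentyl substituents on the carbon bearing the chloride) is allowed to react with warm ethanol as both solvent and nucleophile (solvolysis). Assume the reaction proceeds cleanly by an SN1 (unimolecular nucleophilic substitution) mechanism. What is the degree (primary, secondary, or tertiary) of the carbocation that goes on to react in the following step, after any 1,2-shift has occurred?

secondary

Step 1: Unassisted departure of Cl⁻ (taking the C–Cl bonding pair) generates a secondary carbocation.
No single 1,2-shift to an adjacent carbon would give a more-substituted cation, so no rearrangement occurs.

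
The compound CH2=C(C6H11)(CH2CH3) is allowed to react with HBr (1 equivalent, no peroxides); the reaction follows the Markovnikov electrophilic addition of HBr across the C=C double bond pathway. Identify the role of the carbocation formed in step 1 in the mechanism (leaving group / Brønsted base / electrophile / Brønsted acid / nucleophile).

electrophile

Step 2: Nucleophilic attack by Br⁻ on the carbocation completes the addition, giving R–Br.
The carbocation formed in step 1 accepts an electron pair into an empty or π* orbital — it is the electrophile.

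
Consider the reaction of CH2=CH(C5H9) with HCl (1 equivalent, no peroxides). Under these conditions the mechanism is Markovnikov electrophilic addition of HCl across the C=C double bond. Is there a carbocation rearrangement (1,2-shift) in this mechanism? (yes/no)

The first-formed carbocation is secondary.
The adjacent cyclopentyl carbon already bears 2 other carbon substituents and has a hydrogen to migrate; after a 1,2-hydride shift from that carbon the positive charge sits on a tertiary centre.
Tertiary is more stable than secondary, so the shift occurs.

yes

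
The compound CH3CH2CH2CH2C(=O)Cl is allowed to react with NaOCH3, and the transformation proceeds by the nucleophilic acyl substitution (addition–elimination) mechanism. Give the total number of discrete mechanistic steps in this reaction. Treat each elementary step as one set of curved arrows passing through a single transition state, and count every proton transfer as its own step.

Step 1: Nucleophilic addition of CH3O⁻ to the acyl carbon breaks the π(C=O) bond and yields a tetrahedral, anionic intermediate.
Step 2: Elimination step: re-formation of the carbonyl π bond drives out Cl⁻, giving the new acyl compound.
Total: 2 elementary steps.

2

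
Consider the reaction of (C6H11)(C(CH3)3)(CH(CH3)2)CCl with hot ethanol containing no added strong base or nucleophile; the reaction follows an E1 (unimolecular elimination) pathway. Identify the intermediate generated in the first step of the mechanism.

Step 1: Rate-determining heterolysis of the C–Cl bond gives Cl⁻ and a tertiary carbocation.
After step 1 the species present is a tertiary carbocation.

tertiary carbocation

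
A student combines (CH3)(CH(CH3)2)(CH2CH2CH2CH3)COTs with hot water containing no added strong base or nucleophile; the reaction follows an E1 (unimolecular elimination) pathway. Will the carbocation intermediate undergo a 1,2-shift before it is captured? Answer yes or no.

The first-formed carbocation is tertiary.
No single 1,2-shift to an adjacent carbon would produce a more-substituted cation than the one already present, so no rearrangement occurs.

no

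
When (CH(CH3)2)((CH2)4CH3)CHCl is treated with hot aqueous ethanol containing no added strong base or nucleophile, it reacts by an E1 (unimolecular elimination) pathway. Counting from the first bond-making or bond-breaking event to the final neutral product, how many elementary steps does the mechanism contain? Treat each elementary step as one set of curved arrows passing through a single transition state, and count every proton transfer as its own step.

Step 1: Unassisted departure of Cl⁻ (taking the C–Cl bonding pair) generates a secondary carbocation.
Step 2: Carbocation rearrangement: a 1,2-hydride shift from the adjacent isopropyl carbon converts the initially-formed secondary cation into the more stable tertiary cation.
Step 3: Loss of a β-proton to a water (or ethanol) molecule of the solvent: the C–H bonding pair collapses toward the cationic carbon to form the C=C π bond, yielding the alkene.
Total: 3 elementary steps.

3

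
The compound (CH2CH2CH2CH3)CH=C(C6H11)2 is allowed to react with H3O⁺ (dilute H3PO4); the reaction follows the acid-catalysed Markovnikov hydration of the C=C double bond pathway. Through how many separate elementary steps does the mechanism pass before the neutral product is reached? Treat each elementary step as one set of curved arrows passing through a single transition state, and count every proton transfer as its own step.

Step 1: The π electrons of the C=C bond attack a proton of H3O⁺; Markovnikov addition places the new C–H on the less-substituted alkene carbon, so the positive charge ends up on the more-substituted carbon — a tertiary carbocation. H2O is released.
(No 1,2-shift: no single shift to an adjacent carbon would give a more stable cation.)
Step 2: Water acts as the nucleophile: an oxygen lone pair bonds to the cationic carbon, giving an oxonium-ion intermediate.
Step 3: Proton transfer from the O–H of the oxonium ion to H2O completes the catalytic cycle and yields the alcohol.
Total: 3 elementary steps.

3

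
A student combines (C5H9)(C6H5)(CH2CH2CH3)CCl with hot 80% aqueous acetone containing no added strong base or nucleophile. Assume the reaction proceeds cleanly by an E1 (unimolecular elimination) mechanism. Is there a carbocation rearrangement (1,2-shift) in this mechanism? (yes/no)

no

The first-formed carbocation is tertiary.
No single 1,2-shift to an adjacent carbon would produce a more-substituted cation than the one already present, so no rearrangement occurs.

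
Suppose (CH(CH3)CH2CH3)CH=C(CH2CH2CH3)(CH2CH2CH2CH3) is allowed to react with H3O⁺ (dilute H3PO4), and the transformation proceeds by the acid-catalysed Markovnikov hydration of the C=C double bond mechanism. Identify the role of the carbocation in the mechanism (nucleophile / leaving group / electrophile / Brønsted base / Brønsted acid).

electrophile

Step 2: A lone pair on the oxygen of H2O attacks the carbocation, forming a C–O bond and an oxonium ion (a protonated alcohol).
The carbocation accepts an electron pair into an empty or π* orbital — it is the electrophile.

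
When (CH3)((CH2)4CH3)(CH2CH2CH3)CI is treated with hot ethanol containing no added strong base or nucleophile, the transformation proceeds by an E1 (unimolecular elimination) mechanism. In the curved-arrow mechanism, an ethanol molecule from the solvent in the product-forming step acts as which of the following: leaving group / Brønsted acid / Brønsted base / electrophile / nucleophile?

Step 2: Loss of a β-proton to an ethanol molecule of the solvent: the C–H bonding pair collapses toward the cationic carbon to form the C=C π bond, yielding the alkene.
An ethanol molecule from the solvent in the product-forming step accepts a proton in a proton-transfer step — a Brønsted base.

Brønsted base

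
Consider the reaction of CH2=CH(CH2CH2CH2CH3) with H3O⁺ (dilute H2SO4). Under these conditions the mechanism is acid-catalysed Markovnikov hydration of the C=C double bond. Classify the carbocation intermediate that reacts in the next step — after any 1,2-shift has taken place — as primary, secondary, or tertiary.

Step 1: Protonation of the alkene by H3O⁺: the π bond acts as the nucleophile and picks up H⁺, giving the more stable (Markovnikov) secondary carbocation. H2O is released.
No single 1,2-shift to an adjacent carbon would give a more-substituted cation, so no rearrangement occurs.

secondary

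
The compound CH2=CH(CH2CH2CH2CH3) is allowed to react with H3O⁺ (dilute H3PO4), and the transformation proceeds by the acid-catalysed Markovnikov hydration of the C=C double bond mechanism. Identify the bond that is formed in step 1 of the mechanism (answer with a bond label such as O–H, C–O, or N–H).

C–H

Step 1: Protonation of the alkene by H3O⁺: the π bond acts as the nucleophile and picks up H⁺, giving the more stable (Markovnikov) secondary carbocation. H2O is released.
The bond formed in this step is the C–H bond.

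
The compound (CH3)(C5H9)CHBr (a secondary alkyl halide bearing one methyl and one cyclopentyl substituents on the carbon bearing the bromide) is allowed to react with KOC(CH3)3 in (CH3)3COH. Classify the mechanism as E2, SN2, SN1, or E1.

Conditions: a strong/bulky base with a secondary substrate bearing a β-hydrogen.
These conditions are the textbook signature of the E2 pathway.
A strong (often hindered) base removes a β-H in concert with loss of the leaving group — bimolecular elimination.

E2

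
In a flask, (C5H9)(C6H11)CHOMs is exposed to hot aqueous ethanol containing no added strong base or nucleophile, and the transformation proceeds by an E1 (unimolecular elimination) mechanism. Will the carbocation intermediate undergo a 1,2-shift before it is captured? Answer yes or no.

yes

The first-formed carbocation is secondary.
The adjacent cyclohexyl carbon already bears 2 other carbon substituents and has a hydrogen to migrate; after a 1,2-hydride shift from that carbon the positive charge sits on a tertiary centre.
Tertiary is more stable than secondary, so the shift occurs.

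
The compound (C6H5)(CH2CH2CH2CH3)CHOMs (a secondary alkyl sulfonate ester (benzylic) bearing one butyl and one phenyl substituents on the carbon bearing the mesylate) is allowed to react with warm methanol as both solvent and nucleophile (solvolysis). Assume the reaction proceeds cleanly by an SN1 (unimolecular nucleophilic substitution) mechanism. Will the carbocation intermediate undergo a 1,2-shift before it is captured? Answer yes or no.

The first-formed carbocation is secondary.
No single 1,2-shift to an adjacent carbon would produce a more-substituted cation than the one already present, so no rearrangement occurs.

no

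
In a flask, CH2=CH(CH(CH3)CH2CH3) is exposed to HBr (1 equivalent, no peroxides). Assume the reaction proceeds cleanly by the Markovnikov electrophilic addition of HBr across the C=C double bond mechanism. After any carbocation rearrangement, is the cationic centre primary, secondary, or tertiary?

tertiary

Step 1: Electrophilic addition begins with the π(C=C) electrons forming a bond to the proton of HBr. Following Markovnikov's rule, the resulting cation is secondary. The H–Br bond breaks heterolytically, releasing Br⁻.
Step 2: Carbocation rearrangement: a 1,2-hydride shift from the adjacent sec-butyl carbon converts the initially-formed secondary cation into the more stable tertiary cation.
The cation rearranges from secondary to tertiary via a 1,2-hydride shift from the adjacent sec-butyl carbon; the tertiary cation is what reacts next.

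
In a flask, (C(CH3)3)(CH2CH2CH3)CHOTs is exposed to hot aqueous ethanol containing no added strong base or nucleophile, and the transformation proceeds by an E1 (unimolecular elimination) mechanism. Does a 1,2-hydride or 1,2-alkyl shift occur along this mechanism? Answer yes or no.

yes

The first-formed carbocation is secondary.
The adjacent tert-butyl carbon has no hydrogen but bears methyl groups; migration of one methyl with its bonding pair (a 1,2-methyl shift) places the charge on a tertiary centre.
Tertiary is more stable than secondary, so the shift occurs.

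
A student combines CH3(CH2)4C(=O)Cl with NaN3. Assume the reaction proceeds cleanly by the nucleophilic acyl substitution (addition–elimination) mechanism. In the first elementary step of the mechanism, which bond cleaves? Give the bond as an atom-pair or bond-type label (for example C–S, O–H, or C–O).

π(C=O)

Step 1: Nucleophilic addition of N3⁻ to the acyl carbon breaks the π(C=O) bond and yields a tetrahedral, anionic intermediate.
The bond broken in this step is the π(C=O) bond.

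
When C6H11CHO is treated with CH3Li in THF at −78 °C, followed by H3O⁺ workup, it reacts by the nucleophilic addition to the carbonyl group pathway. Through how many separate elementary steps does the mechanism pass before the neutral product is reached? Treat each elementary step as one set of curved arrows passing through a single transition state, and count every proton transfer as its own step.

Step 1: the carbanion-like carbon of CH3Li attacks the sp² carbonyl carbon; the C=O π bond breaks and the electrons end up as a lone pair on the alkoxide oxygen of the tetrahedral intermediate.
Step 2: Protonation of the alkoxide by H3O⁺ workup furnishes an alcohol.
Total: 2 elementary steps.

2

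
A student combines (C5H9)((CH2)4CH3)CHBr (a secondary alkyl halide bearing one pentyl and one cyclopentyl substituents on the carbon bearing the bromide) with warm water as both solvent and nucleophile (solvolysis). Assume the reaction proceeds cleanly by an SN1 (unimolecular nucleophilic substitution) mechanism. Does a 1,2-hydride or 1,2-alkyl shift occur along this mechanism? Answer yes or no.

yes

The first-formed carbocation is secondary.
The adjacent cyclopentyl carbon already bears 2 other carbon substituents and has a hydrogen to migrate; after a 1,2-hydride shift from that carbon the positive charge sits on a tertiary centre.
Tertiary is more stable than secondary, so the shift occurs.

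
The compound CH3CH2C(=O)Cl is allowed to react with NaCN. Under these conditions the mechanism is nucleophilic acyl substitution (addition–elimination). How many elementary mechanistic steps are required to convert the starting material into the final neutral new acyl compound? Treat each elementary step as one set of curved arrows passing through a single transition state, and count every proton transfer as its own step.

2

Step 1: CN⁻ adds to the carbonyl carbon; the C=O π electrons shift onto oxygen and a tetrahedral alkoxide intermediate forms.
Step 2: Collapse of the tetrahedral intermediate: the alkoxide oxygen pushes its lone pair back to re-form C=O while Cl⁻ leaves.
Total: 2 elementary steps.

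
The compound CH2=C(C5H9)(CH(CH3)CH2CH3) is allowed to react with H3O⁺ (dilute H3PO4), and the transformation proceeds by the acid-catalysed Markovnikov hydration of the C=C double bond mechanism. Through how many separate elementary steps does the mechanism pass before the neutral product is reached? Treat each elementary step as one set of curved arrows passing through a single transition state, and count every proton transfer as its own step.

Step 1: Protonation of the alkene by H3O⁺: the π bond acts as the nucleophile and picks up H⁺, giving the more stable (Markovnikov) tertiary carbocation. H2O is released.
(No 1,2-shift: no single shift to an adjacent carbon would give a more stable cation.)
Step 2: A lone pair on the oxygen of H2O attacks the carbocation, forming a C–O bond and an oxonium ion (a protonated alcohol).
Step 3: Proton transfer from the O–H of the oxonium ion to H2O completes the catalytic cycle and yields the alcohol.
Total: 3 elementary steps.

3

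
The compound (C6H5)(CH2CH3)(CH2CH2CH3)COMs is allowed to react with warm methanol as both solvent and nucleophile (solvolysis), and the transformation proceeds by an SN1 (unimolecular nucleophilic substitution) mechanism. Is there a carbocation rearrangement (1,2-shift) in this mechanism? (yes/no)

no

The first-formed carbocation is tertiary.
No single 1,2-shift to an adjacent carbon would produce a more-substituted cation than the one already present, so no rearrangement occurs.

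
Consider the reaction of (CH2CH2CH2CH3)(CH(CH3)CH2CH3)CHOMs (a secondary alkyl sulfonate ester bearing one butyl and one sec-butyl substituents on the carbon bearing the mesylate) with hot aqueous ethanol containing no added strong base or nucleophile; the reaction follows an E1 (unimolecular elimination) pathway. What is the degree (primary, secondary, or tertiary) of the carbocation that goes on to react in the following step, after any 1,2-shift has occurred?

Step 1: Unassisted departure of MsO⁻ (taking the C–O bonding pair) generates a secondary carbocation.
Step 2: A hydride (H with its bonding pair) migrates from the adjacent sec-butyl carbon to the cationic centre — a 1,2-hydride shift — upgrading the secondary cation to a tertiary one.
The cation rearranges from secondary to tertiary via a 1,2-hydride shift from the adjacent sec-butyl carbon; the tertiary cation is what reacts next.

tertiary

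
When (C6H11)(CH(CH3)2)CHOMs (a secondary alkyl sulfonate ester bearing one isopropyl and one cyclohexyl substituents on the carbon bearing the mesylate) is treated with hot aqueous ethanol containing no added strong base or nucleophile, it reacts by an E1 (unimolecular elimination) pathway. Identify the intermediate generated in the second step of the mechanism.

Step 1: The C–O bond breaks with both electrons going to the mesylate; MsO⁻ leaves and a secondary carbocation remains.
Step 2: A 1,2-hydride shift from the adjacent isopropyl carbon moves the positive charge from the secondary centre to an adjacent carbon, generating a more stable tertiary carbocation.
After step 2 the species present is a tertiary carbocation.

tertiary carbocation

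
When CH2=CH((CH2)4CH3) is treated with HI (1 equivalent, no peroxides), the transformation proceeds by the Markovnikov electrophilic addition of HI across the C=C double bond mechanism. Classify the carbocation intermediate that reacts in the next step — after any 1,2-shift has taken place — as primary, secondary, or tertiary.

secondary

Step 1: Protonation of the alkene by HI: the π bond acts as the nucleophile and picks up H⁺, giving the more stable (Markovnikov) secondary carbocation. The H–I bond breaks heterolytically, releasing I⁻.
No single 1,2-shift to an adjacent carbon would give a more-substituted cation, so no rearrangement occurs.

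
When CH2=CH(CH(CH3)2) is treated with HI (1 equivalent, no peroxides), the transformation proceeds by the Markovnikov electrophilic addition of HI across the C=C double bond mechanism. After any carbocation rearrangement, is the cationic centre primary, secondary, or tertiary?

Step 1: The π electrons of the C=C bond attack a proton of HI; Markovnikov addition places the new C–H on the less-substituted alkene carbon, so the positive charge ends up on the more-substituted carbon — a secondary carbocation. The H–I bond breaks heterolytically, releasing I⁻.
Step 2: Carbocation rearrangement: a 1,2-hydride shift from the adjacent isopropyl carbon converts the initially-formed secondary cation into the more stable tertiary cation.
The cation rearranges from secondary to tertiary via a 1,2-hydride shift from the adjacent isopropyl carbon; the tertiary cation is what reacts next.

tertiary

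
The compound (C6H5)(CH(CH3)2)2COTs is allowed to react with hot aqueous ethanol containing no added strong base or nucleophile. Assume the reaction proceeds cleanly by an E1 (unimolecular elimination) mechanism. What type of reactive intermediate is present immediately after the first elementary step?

Step 1: The C–O bond breaks with both electrons going to the tosylate; TsO⁻ leaves and a tertiary carbocation remains.
After step 1 the species present is a tertiary carbocation.

tertiary carbocation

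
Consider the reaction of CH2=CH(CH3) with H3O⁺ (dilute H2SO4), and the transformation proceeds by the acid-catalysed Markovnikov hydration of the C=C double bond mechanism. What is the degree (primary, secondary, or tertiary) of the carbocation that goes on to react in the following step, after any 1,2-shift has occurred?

Step 1: Protonation of the alkene by H3O⁺: the π bond acts as the nucleophile and picks up H⁺, giving the more stable (Markovnikov) secondary carbocation. H2O is released.
No single 1,2-shift to an adjacent carbon would give a more-substituted cation, so no rearrangement occurs.

secondary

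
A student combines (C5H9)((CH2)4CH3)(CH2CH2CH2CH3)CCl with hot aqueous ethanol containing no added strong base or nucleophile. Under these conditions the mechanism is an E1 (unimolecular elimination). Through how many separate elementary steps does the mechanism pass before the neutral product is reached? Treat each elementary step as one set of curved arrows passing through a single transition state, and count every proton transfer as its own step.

2

Step 1: Unassisted departure of Cl⁻ (taking the C–Cl bonding pair) generates a tertiary carbocation.
(No 1,2-shift: no single shift to an adjacent carbon would give a more stable cation.)
Step 2: A water (or ethanol) molecule (solvent) deprotonates a β-carbon; as the C–H bond breaks, those electrons form the new alkene π bond.
Total: 2 elementary steps.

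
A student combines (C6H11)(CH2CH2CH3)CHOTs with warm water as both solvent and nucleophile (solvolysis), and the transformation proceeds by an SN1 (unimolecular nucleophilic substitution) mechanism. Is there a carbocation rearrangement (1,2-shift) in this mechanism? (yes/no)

yes

The first-formed carbocation is secondary.
The adjacent cyclohexyl carbon already bears 2 other carbon substituents and has a hydrogen to migrate; after a 1,2-hydride shift from that carbon the positive charge sits on a tertiary centre.
Tertiary is more stable than secondary, so the shift occurs.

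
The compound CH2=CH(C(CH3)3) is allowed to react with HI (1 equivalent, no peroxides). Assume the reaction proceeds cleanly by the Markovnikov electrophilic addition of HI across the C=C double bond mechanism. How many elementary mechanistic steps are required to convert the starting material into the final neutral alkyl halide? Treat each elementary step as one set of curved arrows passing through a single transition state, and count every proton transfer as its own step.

Step 1: Electrophilic addition begins with the π(C=C) electrons forming a bond to the proton of HI. Following Markovnikov's rule, the resulting cation is secondary. The H–I bond breaks heterolytically, releasing I⁻.
Step 2: A 1,2-methyl shift from the adjacent tert-butyl carbon moves the positive charge from the secondary centre to an adjacent carbon, generating a more stable tertiary carbocation.
Step 3: I⁻ captures the cation: a lone pair on I⁻ fills the empty p orbital, producing the alkyl halide product.
Total: 3 elementary steps.

3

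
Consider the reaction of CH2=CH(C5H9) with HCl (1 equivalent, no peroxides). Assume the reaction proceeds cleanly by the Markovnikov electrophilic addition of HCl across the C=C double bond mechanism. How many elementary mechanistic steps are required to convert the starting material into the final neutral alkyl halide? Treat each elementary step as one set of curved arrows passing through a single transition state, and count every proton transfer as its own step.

3

Step 1: The π electrons of the C=C bond attack a proton of HCl; Markovnikov addition places the new C–H on the less-substituted alkene carbon, so the positive charge ends up on the more-substituted carbon — a secondary carbocation. The H–Cl bond breaks heterolytically, releasing Cl⁻.
Step 2: A 1,2-hydride shift from the adjacent cyclopentyl carbon moves the positive charge from the secondary centre to an adjacent carbon, generating a more stable tertiary carbocation.
Step 3: Cl⁻ captures the cation: a lone pair on Cl⁻ fills the empty p orbital, producing the alkyl halide product.
Total: 3 elementary steps.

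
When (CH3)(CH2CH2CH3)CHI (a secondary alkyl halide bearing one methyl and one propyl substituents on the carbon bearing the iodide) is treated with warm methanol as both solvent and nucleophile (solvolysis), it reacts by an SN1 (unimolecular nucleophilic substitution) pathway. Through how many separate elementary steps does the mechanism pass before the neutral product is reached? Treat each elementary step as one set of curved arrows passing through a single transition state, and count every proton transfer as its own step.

3

Step 1: Unassisted departure of I⁻ (taking the C–I bonding pair) generates a secondary carbocation.
(No 1,2-shift: no single shift to an adjacent carbon would give a more stable cation.)
Step 2: A lone pair on the oxygen of CH3OH attacks the carbocation, forming a new C–O σ-bond and an oxonium ion.
Step 3: Deprotonation of the oxonium oxygen by solvent methanol yields the neutral ether.
Total: 3 elementary steps.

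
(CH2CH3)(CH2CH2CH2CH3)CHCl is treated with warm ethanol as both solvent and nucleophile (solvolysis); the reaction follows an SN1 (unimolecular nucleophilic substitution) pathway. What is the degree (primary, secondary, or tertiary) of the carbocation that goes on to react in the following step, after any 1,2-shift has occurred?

secondary

Step 1: Unassisted departure of Cl⁻ (taking the C–Cl bonding pair) generates a secondary carbocation.
No single 1,2-shift to an adjacent carbon would give a more-substituted cation, so no rearrangement occurs.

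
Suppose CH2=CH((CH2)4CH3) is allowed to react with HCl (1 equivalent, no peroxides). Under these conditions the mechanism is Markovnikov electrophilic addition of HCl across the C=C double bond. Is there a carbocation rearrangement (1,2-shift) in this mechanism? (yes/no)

no

The first-formed carbocation is secondary.
No single 1,2-shift to an adjacent carbon would produce a more-substituted cation than the one already present, so no rearrangement occurs.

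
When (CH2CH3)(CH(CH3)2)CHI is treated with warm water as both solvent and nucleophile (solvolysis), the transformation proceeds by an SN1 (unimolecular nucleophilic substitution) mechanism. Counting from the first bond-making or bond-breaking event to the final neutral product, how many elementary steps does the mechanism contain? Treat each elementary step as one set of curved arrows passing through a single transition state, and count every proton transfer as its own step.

Step 1: Unassisted departure of I⁻ (taking the C–I bonding pair) generates a secondary carbocation.
Step 2: A 1,2-hydride shift from the adjacent isopropyl carbon moves the positive charge from the secondary centre to an adjacent carbon, generating a more stable tertiary carbocation.
Step 3: A lone pair on the oxygen of H2O attacks the carbocation, forming a new C–O σ-bond and an oxonium ion.
Step 4: A second solvent molecule removes the proton on oxygen, giving the neutral alcohol product.
Total: 4 elementary steps.

4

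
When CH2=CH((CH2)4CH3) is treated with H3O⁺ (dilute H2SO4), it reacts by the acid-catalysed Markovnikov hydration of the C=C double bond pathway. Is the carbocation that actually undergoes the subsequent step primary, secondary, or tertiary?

Step 1: The π electrons of the C=C bond attack a proton of H3O⁺; Markovnikov addition places the new C–H on the less-substituted alkene carbon, so the positive charge ends up on the more-substituted carbon — a secondary carbocation. H2O is released.
No single 1,2-shift to an adjacent carbon would give a more-substituted cation, so no rearrangement occurs.

secondary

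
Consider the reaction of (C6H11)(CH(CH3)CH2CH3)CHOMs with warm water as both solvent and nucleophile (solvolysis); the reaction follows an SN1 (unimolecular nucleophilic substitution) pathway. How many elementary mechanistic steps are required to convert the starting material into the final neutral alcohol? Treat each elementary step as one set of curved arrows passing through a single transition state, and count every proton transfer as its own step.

4

Step 1: Rate-determining heterolysis of the C–O bond gives MsO⁻ and a secondary carbocation.
Step 2: Carbocation rearrangement: a 1,2-hydride shift from the adjacent sec-butyl carbon converts the initially-formed secondary cation into the more stable tertiary cation.
Step 3: A lone pair on the oxygen of H2O attacks the carbocation, forming a new C–O σ-bond and an oxonium ion.
Step 4: A second solvent molecule removes the proton on oxygen, giving the neutral alcohol product.
Total: 4 elementary steps.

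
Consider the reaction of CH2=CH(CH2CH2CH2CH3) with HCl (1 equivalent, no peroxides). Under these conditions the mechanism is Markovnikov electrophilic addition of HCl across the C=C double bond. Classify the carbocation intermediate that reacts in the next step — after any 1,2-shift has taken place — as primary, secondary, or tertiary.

secondary

Step 1: Electrophilic addition begins with the π(C=C) electrons forming a bond to the proton of HCl. Following Markovnikov's rule, the resulting cation is secondary. The H–Cl bond breaks heterolytically, releasing Cl⁻.
No single 1,2-shift to an adjacent carbon would give a more-substituted cation, so no rearrangement occurs.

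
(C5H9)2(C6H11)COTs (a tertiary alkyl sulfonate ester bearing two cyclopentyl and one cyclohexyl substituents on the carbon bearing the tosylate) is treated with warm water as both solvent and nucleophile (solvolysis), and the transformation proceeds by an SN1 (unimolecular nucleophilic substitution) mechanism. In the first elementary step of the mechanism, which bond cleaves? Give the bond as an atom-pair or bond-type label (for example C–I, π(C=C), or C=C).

C–O

Step 1: Unassisted departure of TsO⁻ (taking the C–O bonding pair) generates a tertiary carbocation.
The bond broken in this step is the C–O bond.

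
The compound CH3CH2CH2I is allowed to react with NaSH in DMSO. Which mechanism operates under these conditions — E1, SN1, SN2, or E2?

SN2

Conditions: a primary substrate with a strong nucleophile in the polar aprotic solvent DMSO.
These conditions are the textbook signature of the SN2 pathway.
An unhindered substrate with a strong nucleophile in a polar aprotic solvent favours one-step backside displacement.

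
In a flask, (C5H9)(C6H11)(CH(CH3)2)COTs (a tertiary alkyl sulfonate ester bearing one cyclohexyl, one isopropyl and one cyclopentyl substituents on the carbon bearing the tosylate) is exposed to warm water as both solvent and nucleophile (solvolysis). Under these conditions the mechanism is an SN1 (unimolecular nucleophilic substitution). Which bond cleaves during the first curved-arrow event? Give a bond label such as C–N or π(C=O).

C–O

Step 1: Ionisation: the C–O σ-bond cleaves heterolytically; both bonding electrons depart with TsO⁻, leaving a tertiary carbocation at the α-carbon.
The bond broken in this step is the C–O bond.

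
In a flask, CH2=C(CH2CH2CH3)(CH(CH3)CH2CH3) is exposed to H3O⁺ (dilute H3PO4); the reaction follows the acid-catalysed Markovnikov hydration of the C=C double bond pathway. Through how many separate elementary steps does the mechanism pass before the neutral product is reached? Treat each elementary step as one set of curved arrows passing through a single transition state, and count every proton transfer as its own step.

3

Step 1: Electrophilic addition begins with the π(C=C) electrons forming a bond to the proton of H3O⁺. Following Markovnikov's rule, the resulting cation is tertiary. H2O is released.
(No 1,2-shift: no single shift to an adjacent carbon would give a more stable cation.)
Step 2: Nucleophilic capture of the cation by H2O produces the protonated alcohol (an oxonium ion).
Step 3: H2O removes a proton from the oxonium oxygen, regenerating H3O⁺ and giving the neutral alcohol.
Total: 3 elementary steps.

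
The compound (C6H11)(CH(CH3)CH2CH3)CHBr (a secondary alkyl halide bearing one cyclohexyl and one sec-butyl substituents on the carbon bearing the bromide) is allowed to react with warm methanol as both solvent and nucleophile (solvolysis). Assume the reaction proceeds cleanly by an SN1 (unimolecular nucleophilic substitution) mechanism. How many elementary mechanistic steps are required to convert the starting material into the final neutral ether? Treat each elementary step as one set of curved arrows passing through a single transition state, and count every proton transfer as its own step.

Step 1: The C–Br bond breaks with both electrons going to the bromide; Br⁻ leaves and a secondary carbocation remains.
Step 2: Carbocation rearrangement: a 1,2-hydride shift from the adjacent cyclohexyl carbon converts the initially-formed secondary cation into the more stable tertiary cation.
Step 3: Nucleophilic capture: the oxygen of CH3OH bonds to the cationic carbon, producing an oxonium-ion intermediate.
Step 4: A second solvent molecule removes the proton on oxygen, giving the neutral ether product.
Total: 4 elementary steps.

4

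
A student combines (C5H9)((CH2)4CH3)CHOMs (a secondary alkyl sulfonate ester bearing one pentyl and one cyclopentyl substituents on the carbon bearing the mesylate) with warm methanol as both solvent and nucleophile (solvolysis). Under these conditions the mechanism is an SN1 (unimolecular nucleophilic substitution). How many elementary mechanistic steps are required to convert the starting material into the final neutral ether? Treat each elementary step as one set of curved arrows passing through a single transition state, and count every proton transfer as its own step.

4

Step 1: Rate-determining heterolysis of the C–O bond gives MsO⁻ and a secondary carbocation.
Step 2: Carbocation rearrangement: a 1,2-hydride shift from the adjacent cyclopentyl carbon converts the initially-formed secondary cation into the more stable tertiary cation.
Step 3: CH3OH donates an oxygen lone pair into the empty p orbital of the cation, giving a protonated ether (an oxonium ion).
Step 4: A second solvent molecule removes the proton on oxygen, giving the neutral ether product.
Total: 4 elementary steps.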